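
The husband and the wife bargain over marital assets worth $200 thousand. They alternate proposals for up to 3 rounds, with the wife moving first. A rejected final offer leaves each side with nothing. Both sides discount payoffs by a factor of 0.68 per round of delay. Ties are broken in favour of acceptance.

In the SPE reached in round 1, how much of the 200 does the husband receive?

43.52

Round 3 (the wife proposes): the husband will accept anything ≥ 0, so the wife offers 0 and keeps 200.
Round 2 (the husband proposes): the wife can get 200 next round, worth 0.68 × 200 = 136 now. The husband offers 136 and keeps 200 − 136 = 64.
Round 1 (the wife proposes): the husband can get 64 next round, worth 0.68 × 64 = 43.52 now, so the wife offers 43.52, keeping 156.48.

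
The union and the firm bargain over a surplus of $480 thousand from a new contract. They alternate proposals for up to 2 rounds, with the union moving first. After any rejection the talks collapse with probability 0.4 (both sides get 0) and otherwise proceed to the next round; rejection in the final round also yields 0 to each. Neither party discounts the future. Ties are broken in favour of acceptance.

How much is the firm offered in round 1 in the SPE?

By backward induction:
Round 2 (the firm proposes): rejection yields 0 for the union; the firm offers 0 and keeps 480.
Round 1 (the union proposes): rejecting gives the firm an expected 0.6 × 480 = 288. The union offers 288 and keeps 480 − 288 = 192.

288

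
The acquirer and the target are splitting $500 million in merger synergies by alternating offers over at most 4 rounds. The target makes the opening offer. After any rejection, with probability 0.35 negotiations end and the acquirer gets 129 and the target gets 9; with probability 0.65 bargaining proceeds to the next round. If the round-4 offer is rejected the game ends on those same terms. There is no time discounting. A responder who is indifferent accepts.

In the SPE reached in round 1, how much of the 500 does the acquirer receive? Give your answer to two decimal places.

310.77

Round 4 (the acquirer proposes): the target gets 9 if talks fail, so the acquirer offers 9 and keeps 491.
Round 3 (the target proposes): rejecting gives the acquirer an expected 0.65 × 491 + 0.35 × 129 = 364.3, so the target offers 364.3, keeping 135.7.
Round 2 (the acquirer proposes): rejecting gives the target an expected 0.65 × 135.7 + 0.35 × 9 = 91.355, so the acquirer offers 91.355, keeping 408.645.
Round 1 (the target proposes): rejecting gives the acquirer an expected 0.65 × 408.645 + 0.35 × 129 = 310.76925. The target offers 310.76925 and keeps 500 − 310.76925 = 189.23075.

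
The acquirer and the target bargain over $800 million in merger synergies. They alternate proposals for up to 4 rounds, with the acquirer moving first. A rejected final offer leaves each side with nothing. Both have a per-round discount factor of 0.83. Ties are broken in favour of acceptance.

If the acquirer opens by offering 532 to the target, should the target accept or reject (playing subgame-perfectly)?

Reject

Round 4 (the target proposes): rejection yields 0 for the acquirer; the target offers 0 and keeps 800.
Round 3 (the acquirer proposes): the target can get 800 next round, worth 0.83 × 800 = 664 now. The acquirer offers 664 and keeps 800 − 664 = 136.
Round 2 (the target proposes): the acquirer can get 136 next round, worth 0.83 × 136 = 112.88 now. The target offers 112.88 and keeps 800 − 112.88 = 687.12.
So by rejecting in round 1, the target gets 687.12 next round, worth 0.83 × 687.12 = 570.3096 now.
Offer 532 < 570.3096, so the target rejects.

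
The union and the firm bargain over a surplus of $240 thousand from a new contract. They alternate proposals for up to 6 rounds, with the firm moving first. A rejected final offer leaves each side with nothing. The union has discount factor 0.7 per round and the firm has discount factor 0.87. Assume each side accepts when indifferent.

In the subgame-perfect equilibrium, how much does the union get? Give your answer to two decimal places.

Round 6 (the union proposes): the firm will accept anything ≥ 0, so the union offers 0 and keeps 240.
Round 5 (the firm proposes): the union can get 240 next round, worth 0.7 × 240 = 168 now. The firm offers 168 and keeps 240 − 168 = 72.
Round 4 (the union proposes): the firm can get 72 next round, worth 0.87 × 72 = 62.64 now, so the union offers 62.64, keeping 177.36.
Round 3 (the firm proposes): the union can get 177.36 next round, worth 0.7 × 177.36 = 124.152 now. The firm offers 124.152 and keeps 240 − 124.152 = 115.848.
Round 2 (the union proposes): the firm can get 115.848 next round, worth 0.87 × 115.848 = 100.78776 now; the union offers that and keeps 139.21224.
Round 1 (the firm proposes): the union can get 139.21224 next round, worth 0.7 × 139.21224 = 97.448568 now; the firm offers that and keeps 142.551432.

97.45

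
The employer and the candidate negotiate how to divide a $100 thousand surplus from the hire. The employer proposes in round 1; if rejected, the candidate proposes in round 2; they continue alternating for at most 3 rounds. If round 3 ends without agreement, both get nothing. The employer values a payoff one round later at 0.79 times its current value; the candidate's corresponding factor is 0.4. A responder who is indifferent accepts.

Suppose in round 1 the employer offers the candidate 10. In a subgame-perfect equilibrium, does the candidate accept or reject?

Round 3 (the employer proposes): rejection yields 0 for the candidate; the employer offers 0 and keeps 100.
Round 2 (the candidate proposes): the employer can get 100 next round, worth 0.79 × 100 = 79 now, so the candidate offers 79, keeping 21.
So by rejecting in round 1, the candidate gets 21 next round, worth 0.4 × 21 = 8.4 now.
Offer 10 ≥ 8.4, so the candidate accepts.

Accept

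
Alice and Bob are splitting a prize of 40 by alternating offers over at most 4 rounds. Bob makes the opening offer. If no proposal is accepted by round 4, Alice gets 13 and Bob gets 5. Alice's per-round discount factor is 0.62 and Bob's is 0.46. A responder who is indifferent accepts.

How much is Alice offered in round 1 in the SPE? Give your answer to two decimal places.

19.58

Round 4 (Alice proposes): Bob gets 5 if talks fail, so Alice offers 5 and keeps 35.
Round 3 (Bob proposes): Alice can get 35 next round, worth 0.62 × 35 = 21.7 now; Bob offers that and keeps 18.3.
Round 2 (Alice proposes): Bob can get 18.3 next round, worth 0.46 × 18.3 = 8.418 now, so Alice offers 8.418, keeping 31.582.
Round 1 (Bob proposes): Alice can get 31.582 next round, worth 0.62 × 31.582 = 19.58084 now, so Bob offers 19.58084, keeping 20.41916.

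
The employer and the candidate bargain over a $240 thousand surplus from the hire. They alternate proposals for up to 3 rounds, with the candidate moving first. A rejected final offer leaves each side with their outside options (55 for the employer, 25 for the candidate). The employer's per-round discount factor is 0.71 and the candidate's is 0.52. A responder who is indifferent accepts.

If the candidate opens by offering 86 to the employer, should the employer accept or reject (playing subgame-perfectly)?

Round 3 (the candidate proposes): the employer gets 55 if talks fail, so the candidate offers 55 and keeps 185.
Round 2 (the employer proposes): the candidate can get 185 next round, worth 0.52 × 185 = 96.2 now; the employer offers that and keeps 143.8.
So by rejecting in round 1, the employer gets 143.8 next round, worth 0.71 × 143.8 = 102.098 now.
Offer 86 < 102.098, so the employer rejects.

Reject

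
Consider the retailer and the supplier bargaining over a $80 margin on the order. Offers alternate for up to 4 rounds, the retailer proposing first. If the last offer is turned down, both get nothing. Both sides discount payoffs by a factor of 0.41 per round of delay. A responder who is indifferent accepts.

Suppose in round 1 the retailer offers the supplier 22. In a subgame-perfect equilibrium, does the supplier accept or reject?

Work out the supplier's continuation value if the offer is rejected.
Round 4 (the supplier proposes): the retailer will accept anything ≥ 0, so the supplier offers 0 and keeps 80.
Round 3 (the retailer proposes): the supplier can get 80 next round, worth 0.41 × 80 = 32.8 now; the retailer offers that and keeps 47.2.
Round 2 (the supplier proposes): the retailer can get 47.2 next round, worth 0.41 × 47.2 = 19.352 now, so the supplier offers 19.352, keeping 60.648.
So by rejecting in round 1, the supplier gets 60.648 next round, worth 0.41 × 60.648 = 24.86568 now.
Offer 22 < 24.86568, so the supplier rejects.

Reject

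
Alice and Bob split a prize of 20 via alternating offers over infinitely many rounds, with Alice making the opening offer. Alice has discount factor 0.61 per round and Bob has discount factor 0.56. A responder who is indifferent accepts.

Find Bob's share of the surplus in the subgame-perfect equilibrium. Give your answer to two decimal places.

6.63

Let x be Alice's share when Alice proposes and y be Bob's share when Bob proposes.
Bob accepts iff offered ≥ 0.56·y, so x = 20 − 0.56y. Symmetrically y = 20 − 0.61x.
Substituting: x = 20 − 0.56(20 − 0.61x), giving x(1 − 0.61·0.56) = 20(1 − 0.56).
So x = 20 × 0.44 / 0.6584 ≈ 13.3657, and Bob receives 20 − x ≈ 6.6343.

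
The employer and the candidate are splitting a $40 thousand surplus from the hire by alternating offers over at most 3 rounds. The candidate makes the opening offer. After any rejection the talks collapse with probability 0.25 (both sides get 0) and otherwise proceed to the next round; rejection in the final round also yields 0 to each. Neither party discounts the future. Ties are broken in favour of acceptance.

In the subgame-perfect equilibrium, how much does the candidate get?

Round 3 (the candidate proposes): the employer will accept anything ≥ 0, so the candidate offers 0 and keeps 40.
Round 2 (the employer proposes): rejecting gives the candidate an expected 0.75 × 40 = 30. The employer offers 30 and keeps 40 − 30 = 10.
Round 1 (the candidate proposes): rejecting gives the employer an expected 0.75 × 10 = 7.5. The candidate offers 7.5 and keeps 40 − 7.5 = 32.5.

32.5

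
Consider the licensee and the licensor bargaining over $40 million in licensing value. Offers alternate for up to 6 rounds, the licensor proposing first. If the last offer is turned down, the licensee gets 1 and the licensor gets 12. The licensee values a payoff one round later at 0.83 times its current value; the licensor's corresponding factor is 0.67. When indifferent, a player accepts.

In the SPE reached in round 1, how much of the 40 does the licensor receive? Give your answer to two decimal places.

Work backward from the last round.
Round 6 (the licensee proposes): the licensor gets 12 if talks fail, so the licensee offers 12 and keeps 28.
Round 5 (the licensor proposes): the licensee can get 28 next round, worth 0.83 × 28 = 23.24 now; the licensor offers that and keeps 16.76.
Round 4 (the licensee proposes): the licensor can get 16.76 next round, worth 0.67 × 16.76 = 11.2292 now. The licensee offers 11.2292 and keeps 40 − 11.2292 = 28.7708.
Round 3 (the licensor proposes): the licensee can get 28.7708 next round, worth 0.83 × 28.7708 = 23.879764 now; the licensor offers that and keeps 16.120236.
Round 2 (the licensee proposes): the licensor can get 16.120236 next round, worth 0.67 × 16.120236 = 10.80055812 now; the licensee offers that and keeps 29.19944188.
Round 1 (the licensor proposes): the licensee can get 29.19944188 next round, worth 0.83 × 29.19944188 = 24.2355367604 now. The licensor offers 24.2355367604 and keeps 40 − 24.2355367604 = 15.7644632396.

15.76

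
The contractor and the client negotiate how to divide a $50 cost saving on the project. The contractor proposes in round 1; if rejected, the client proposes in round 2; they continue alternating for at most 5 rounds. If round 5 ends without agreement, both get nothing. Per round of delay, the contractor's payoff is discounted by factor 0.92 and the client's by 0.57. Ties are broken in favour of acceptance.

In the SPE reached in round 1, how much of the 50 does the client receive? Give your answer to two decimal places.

Solve by backward induction from round 5.
Round 5 (the contractor proposes): the client will accept anything ≥ 0, so the contractor offers 0 and keeps 50.
Round 4 (the client proposes): the contractor can get 50 next round, worth 0.92 × 50 = 46 now; the client offers that and keeps 4.
Round 3 (the contractor proposes): the client can get 4 next round, worth 0.57 × 4 = 2.28 now; the contractor offers that and keeps 47.72.
Round 2 (the client proposes): the contractor can get 47.72 next round, worth 0.92 × 47.72 = 43.9024 now; the client offers that and keeps 6.0976.
Round 1 (the contractor proposes): the client can get 6.0976 next round, worth 0.57 × 6.0976 = 3.475632 now; the contractor offers that and keeps 46.524368.

3.48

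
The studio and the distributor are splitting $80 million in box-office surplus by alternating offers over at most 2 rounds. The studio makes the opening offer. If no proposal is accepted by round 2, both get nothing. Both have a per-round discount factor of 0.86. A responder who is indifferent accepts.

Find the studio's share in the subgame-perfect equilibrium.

11.2

Round 2 (the distributor proposes): the studio will accept anything ≥ 0, so the distributor offers 0 and keeps 80.
Round 1 (the studio proposes): the distributor can get 80 next round, worth 0.86 × 80 = 68.8 now; the studio offers that and keeps 11.2.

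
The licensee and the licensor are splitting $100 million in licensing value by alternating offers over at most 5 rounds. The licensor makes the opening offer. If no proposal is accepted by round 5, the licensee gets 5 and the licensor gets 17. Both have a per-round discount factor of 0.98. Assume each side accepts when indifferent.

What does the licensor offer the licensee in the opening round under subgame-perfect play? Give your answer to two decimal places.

Round 5 (the licensor proposes): the licensee gets 5 if talks fail, so the licensor offers 5 and keeps 95.
Round 4 (the licensee proposes): the licensor can get 95 next round, worth 0.98 × 95 = 93.1 now. The licensee offers 93.1 and keeps 100 − 93.1 = 6.9.
Round 3 (the licensor proposes): the licensee can get 6.9 next round, worth 0.98 × 6.9 = 6.762 now. The licensor offers 6.762 and keeps 100 − 6.762 = 93.238.
Round 2 (the licensee proposes): the licensor can get 93.238 next round, worth 0.98 × 93.238 = 91.37324 now, so the licensee offers 91.37324, keeping 8.62676.
Round 1 (the licensor proposes): the licensee can get 8.62676 next round, worth 0.98 × 8.62676 = 8.4542248 now. The licensor offers 8.4542248 and keeps 100 − 8.4542248 = 91.5457752.

8.45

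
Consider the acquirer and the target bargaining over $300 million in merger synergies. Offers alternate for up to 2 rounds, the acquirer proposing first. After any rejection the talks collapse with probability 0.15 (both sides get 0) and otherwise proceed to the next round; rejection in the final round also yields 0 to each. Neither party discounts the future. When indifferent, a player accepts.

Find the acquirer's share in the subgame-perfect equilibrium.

45

By backward induction:
Round 2 (the target proposes): rejection yields 0 for the acquirer; the target offers 0 and keeps 300.
Round 1 (the acquirer proposes): rejecting gives the target an expected 0.85 × 300 = 255. The acquirer offers 255 and keeps 300 − 255 = 45.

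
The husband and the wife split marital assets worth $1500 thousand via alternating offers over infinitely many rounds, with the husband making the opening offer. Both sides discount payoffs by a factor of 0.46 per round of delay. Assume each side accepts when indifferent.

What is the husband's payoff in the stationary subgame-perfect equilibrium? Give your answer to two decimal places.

1027.40

Let x be the husband's share when the husband proposes and y be the wife's share when the wife proposes.
The wife accepts iff offered ≥ 0.46·y, so x = 1500 − 0.46y. Symmetrically y = 1500 − 0.46x.
Substituting: x = 1500 − 0.46(1500 − 0.46x), giving x(1 − 0.46·0.46) = 1500(1 − 0.46).
So x = 1500 × 0.54 / 0.7884 ≈ 1027.3973, and the wife receives 1500 − x ≈ 472.6027.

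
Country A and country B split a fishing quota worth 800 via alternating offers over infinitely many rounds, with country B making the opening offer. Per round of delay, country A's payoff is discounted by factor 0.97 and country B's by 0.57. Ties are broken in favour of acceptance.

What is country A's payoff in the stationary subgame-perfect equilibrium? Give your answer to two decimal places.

746.32

In a stationary SPE each proposer offers the other exactly their discounted continuation value.
If country B keeps x when proposing and country A keeps y when proposing, then x = 800 − 0.97y and y = 800 − 0.57x.
Solving: x = 800(1 − 0.97) / (1 − 0.57·0.97) = 24 / 0.4471 ≈ 53.6793.
Country A gets 800 − 53.6793 ≈ 746.3207.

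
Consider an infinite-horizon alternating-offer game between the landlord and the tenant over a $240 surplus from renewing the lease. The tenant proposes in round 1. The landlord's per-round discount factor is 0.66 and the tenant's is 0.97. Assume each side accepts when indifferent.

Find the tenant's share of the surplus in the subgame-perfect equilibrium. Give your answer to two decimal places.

Let x be the tenant's share when the tenant proposes and y be the landlord's share when the landlord proposes.
The landlord accepts iff offered ≥ 0.66·y, so x = 240 − 0.66y. Symmetrically y = 240 − 0.97x.
Substituting: x = 240 − 0.66(240 − 0.97x), giving x(1 − 0.97·0.66) = 240(1 − 0.66).
So x = 240 × 0.34 / 0.3598 ≈ 226.7927, and the landlord receives 240 − x ≈ 13.2073.

226.79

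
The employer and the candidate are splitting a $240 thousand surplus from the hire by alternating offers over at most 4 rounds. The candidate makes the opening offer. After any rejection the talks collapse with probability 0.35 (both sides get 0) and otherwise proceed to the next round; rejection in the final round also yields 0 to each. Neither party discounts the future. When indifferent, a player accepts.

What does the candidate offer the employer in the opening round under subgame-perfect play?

120.51

By backward induction:
Round 4 (the employer proposes): the candidate will accept anything ≥ 0, so the employer offers 0 and keeps 240.
Round 3 (the candidate proposes): rejecting gives the employer an expected 0.65 × 240 = 156, so the candidate offers 156, keeping 84.
Round 2 (the employer proposes): rejecting gives the candidate an expected 0.65 × 84 = 54.6, so the employer offers 54.6, keeping 185.4.
Round 1 (the candidate proposes): rejecting gives the employer an expected 0.65 × 185.4 = 120.51. The candidate offers 120.51 and keeps 240 − 120.51 = 119.49.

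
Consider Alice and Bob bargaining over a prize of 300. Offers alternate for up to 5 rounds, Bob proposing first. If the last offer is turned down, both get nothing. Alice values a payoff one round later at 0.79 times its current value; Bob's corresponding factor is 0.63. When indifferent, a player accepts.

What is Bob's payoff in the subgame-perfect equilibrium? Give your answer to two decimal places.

168.67

Round 5 (Bob proposes): Alice will accept anything ≥ 0, so Bob offers 0 and keeps 300.
Round 4 (Alice proposes): Bob can get 300 next round, worth 0.63 × 300 = 189 now, so Alice offers 189, keeping 111.
Round 3 (Bob proposes): Alice can get 111 next round, worth 0.79 × 111 = 87.69 now, so Bob offers 87.69, keeping 212.31.
Round 2 (Alice proposes): Bob can get 212.31 next round, worth 0.63 × 212.31 = 133.7553 now. Alice offers 133.7553 and keeps 300 − 133.7553 = 166.2447.
Round 1 (Bob proposes): Alice can get 166.2447 next round, worth 0.79 × 166.2447 = 131.333313 now. Bob offers 131.333313 and keeps 300 − 131.333313 = 168.666687.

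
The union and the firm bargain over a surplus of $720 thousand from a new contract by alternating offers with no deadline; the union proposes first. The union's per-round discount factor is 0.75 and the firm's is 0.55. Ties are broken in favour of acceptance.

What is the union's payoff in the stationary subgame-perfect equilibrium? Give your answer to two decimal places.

In a stationary SPE each proposer offers the other exactly their discounted continuation value.
If the union keeps x when proposing and the firm keeps y when proposing, then x = 720 − 0.55y and y = 720 − 0.75x.
Solving: x = 720(1 − 0.55) / (1 − 0.75·0.55) = 324 / 0.5875 ≈ 551.4894.
The firm gets 720 − 551.4894 ≈ 168.5106.

551.49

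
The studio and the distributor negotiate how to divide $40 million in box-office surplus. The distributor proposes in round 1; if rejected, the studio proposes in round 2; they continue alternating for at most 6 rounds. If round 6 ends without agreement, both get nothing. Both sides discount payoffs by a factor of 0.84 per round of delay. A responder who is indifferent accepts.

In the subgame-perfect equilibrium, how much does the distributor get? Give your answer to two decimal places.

Round 6 (the studio proposes): rejection yields 0 for the distributor; the studio offers 0 and keeps 40.
Round 5 (the distributor proposes): the studio can get 40 next round, worth 0.84 × 40 = 33.6 now; the distributor offers that and keeps 6.4.
Round 4 (the studio proposes): the distributor can get 6.4 next round, worth 0.84 × 6.4 = 5.376 now, so the studio offers 5.376, keeping 34.624.
Round 3 (the distributor proposes): the studio can get 34.624 next round, worth 0.84 × 34.624 = 29.08416 now; the distributor offers that and keeps 10.91584.
Round 2 (the studio proposes): the distributor can get 10.91584 next round, worth 0.84 × 10.91584 = 9.1693056 now, so the studio offers 9.1693056, keeping 30.8306944.
Round 1 (the distributor proposes): the studio can get 30.8306944 next round, worth 0.84 × 30.8306944 = 25.897783296 now; the distributor offers that and keeps 14.102216704.

14.10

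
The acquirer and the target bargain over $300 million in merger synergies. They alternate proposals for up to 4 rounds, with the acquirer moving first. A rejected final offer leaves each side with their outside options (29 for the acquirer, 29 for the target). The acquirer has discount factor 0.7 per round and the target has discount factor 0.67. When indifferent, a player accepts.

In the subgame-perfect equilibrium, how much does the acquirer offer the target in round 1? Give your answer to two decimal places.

Round 4 (the target proposes): the acquirer gets 29 if talks fail, so the target offers 29 and keeps 271.
Round 3 (the acquirer proposes): the target can get 271 next round, worth 0.67 × 271 = 181.57 now. The acquirer offers 181.57 and keeps 300 − 181.57 = 118.43.
Round 2 (the target proposes): the acquirer can get 118.43 next round, worth 0.7 × 118.43 = 82.901 now. The target offers 82.901 and keeps 300 − 82.901 = 217.099.
Round 1 (the acquirer proposes): the target can get 217.099 next round, worth 0.67 × 217.099 = 145.45633 now; the acquirer offers that and keeps 154.54367.

145.46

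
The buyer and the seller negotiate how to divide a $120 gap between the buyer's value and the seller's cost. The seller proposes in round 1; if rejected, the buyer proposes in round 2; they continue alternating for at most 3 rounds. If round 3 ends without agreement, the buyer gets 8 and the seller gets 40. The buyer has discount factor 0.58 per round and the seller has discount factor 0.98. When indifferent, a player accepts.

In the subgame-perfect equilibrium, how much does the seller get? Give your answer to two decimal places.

Round 3 (the seller proposes): the buyer gets 8 if talks fail, so the seller offers 8 and keeps 112.
Round 2 (the buyer proposes): the seller can get 112 next round, worth 0.98 × 112 = 109.76 now. The buyer offers 109.76 and keeps 120 − 109.76 = 10.24.
Round 1 (the seller proposes): the buyer can get 10.24 next round, worth 0.58 × 10.24 = 5.9392 now. The seller offers 5.9392 and keeps 120 − 5.9392 = 114.0608.

114.06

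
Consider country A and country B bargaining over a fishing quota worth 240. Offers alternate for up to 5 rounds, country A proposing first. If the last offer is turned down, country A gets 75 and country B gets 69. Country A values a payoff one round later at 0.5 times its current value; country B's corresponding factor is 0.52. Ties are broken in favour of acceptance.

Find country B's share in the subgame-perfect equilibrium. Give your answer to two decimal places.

83.29

Round 5 (country A proposes): country B gets 69 if talks fail, so country A offers 69 and keeps 171.
Round 4 (country B proposes): country A can get 171 next round, worth 0.5 × 171 = 85.5 now, so country B offers 85.5, keeping 154.5.
Round 3 (country A proposes): country B can get 154.5 next round, worth 0.52 × 154.5 = 80.34 now. Country A offers 80.34 and keeps 240 − 80.34 = 159.66.
Round 2 (country B proposes): country A can get 159.66 next round, worth 0.5 × 159.66 = 79.83 now. Country B offers 79.83 and keeps 240 − 79.83 = 160.17.
Round 1 (country A proposes): country B can get 160.17 next round, worth 0.52 × 160.17 = 83.2884 now, so country A offers 83.2884, keeping 156.7116.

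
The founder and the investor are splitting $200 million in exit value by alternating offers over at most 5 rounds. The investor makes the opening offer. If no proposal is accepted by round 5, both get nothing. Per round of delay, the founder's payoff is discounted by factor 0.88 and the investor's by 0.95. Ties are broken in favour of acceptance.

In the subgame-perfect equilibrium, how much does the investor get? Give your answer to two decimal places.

Solve by backward induction from round 5.
Round 5 (the investor proposes): the founder will accept anything ≥ 0, so the investor offers 0 and keeps 200.
Round 4 (the founder proposes): the investor can get 200 next round, worth 0.95 × 200 = 190 now, so the founder offers 190, keeping 10.
Round 3 (the investor proposes): the founder can get 10 next round, worth 0.88 × 10 = 8.8 now, so the investor offers 8.8, keeping 191.2.
Round 2 (the founder proposes): the investor can get 191.2 next round, worth 0.95 × 191.2 = 181.64 now, so the founder offers 181.64, keeping 18.36.
Round 1 (the investor proposes): the founder can get 18.36 next round, worth 0.88 × 18.36 = 16.1568 now. The investor offers 16.1568 and keeps 200 − 16.1568 = 183.8432.

183.84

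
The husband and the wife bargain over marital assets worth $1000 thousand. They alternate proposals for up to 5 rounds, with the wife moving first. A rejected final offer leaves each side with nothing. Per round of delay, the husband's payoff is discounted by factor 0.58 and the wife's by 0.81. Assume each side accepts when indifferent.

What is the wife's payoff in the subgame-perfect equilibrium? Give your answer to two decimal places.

By backward induction:
Round 5 (the wife proposes): the husband will accept anything ≥ 0, so the wife offers 0 and keeps 1000.
Round 4 (the husband proposes): the wife can get 1000 next round, worth 0.81 × 1000 = 810 now, so the husband offers 810, keeping 190.
Round 3 (the wife proposes): the husband can get 190 next round, worth 0.58 × 190 = 110.2 now. The wife offers 110.2 and keeps 1000 − 110.2 = 889.8.
Round 2 (the husband proposes): the wife can get 889.8 next round, worth 0.81 × 889.8 = 720.738 now, so the husband offers 720.738, keeping 279.262.
Round 1 (the wife proposes): the husband can get 279.262 next round, worth 0.58 × 279.262 = 161.97196 now, so the wife offers 161.97196, keeping 838.02804.

838.03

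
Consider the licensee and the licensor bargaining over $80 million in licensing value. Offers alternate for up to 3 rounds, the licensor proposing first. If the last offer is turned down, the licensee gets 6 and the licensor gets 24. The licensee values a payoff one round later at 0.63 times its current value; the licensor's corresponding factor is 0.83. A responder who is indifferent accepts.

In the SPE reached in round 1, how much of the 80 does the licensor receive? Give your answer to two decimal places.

By backward induction:
Round 3 (the licensor proposes): the licensee gets 6 if talks fail, so the licensor offers 6 and keeps 74.
Round 2 (the licensee proposes): the licensor can get 74 next round, worth 0.83 × 74 = 61.42 now; the licensee offers that and keeps 18.58.
Round 1 (the licensor proposes): the licensee can get 18.58 next round, worth 0.63 × 18.58 = 11.7054 now, so the licensor offers 11.7054, keeping 68.2946.

68.29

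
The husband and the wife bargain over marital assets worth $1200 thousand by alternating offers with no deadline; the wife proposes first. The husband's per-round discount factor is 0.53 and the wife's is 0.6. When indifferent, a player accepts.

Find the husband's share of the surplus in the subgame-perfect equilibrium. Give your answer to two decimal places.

373.02

Let x be the wife's share when the wife proposes and y be the husband's share when the husband proposes.
The husband accepts iff offered ≥ 0.53·y, so x = 1200 − 0.53y. Symmetrically y = 1200 − 0.6x.
Substituting: x = 1200 − 0.53(1200 − 0.6x), giving x(1 − 0.6·0.53) = 1200(1 − 0.53).
So x = 1200 × 0.47 / 0.682 ≈ 826.9795, and the husband receives 1200 − x ≈ 373.0205.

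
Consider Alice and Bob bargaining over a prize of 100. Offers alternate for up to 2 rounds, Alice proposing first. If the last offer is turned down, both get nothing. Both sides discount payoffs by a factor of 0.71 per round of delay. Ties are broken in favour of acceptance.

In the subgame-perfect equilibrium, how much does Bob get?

71

Round 2 (Bob proposes): rejection yields 0 for Alice; Bob offers 0 and keeps 100.
Round 1 (Alice proposes): Bob can get 100 next round, worth 0.71 × 100 = 71 now. Alice offers 71 and keeps 100 − 71 = 29.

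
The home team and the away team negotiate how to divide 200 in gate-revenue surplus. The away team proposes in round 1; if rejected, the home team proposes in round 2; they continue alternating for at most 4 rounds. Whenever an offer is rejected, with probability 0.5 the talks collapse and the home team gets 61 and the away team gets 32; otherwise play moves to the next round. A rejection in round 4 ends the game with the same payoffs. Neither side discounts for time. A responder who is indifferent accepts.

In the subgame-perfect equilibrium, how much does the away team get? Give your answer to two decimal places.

By backward induction:
Round 4 (the home team proposes): the away team gets 32 if talks fail, so the home team offers 32 and keeps 168.
Round 3 (the away team proposes): rejecting gives the home team an expected 0.5 × 168 + 0.5 × 61 = 114.5, so the away team offers 114.5, keeping 85.5.
Round 2 (the home team proposes): rejecting gives the away team an expected 0.5 × 85.5 + 0.5 × 32 = 58.75; the home team offers that and keeps 141.25.
Round 1 (the away team proposes): rejecting gives the home team an expected 0.5 × 141.25 + 0.5 × 61 = 101.125; the away team offers that and keeps 98.875.

98.88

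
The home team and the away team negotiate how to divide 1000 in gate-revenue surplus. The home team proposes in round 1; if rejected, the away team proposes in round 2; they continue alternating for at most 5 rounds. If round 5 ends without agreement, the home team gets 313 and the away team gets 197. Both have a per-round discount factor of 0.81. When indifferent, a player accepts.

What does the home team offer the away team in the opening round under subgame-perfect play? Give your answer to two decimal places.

Round 5 (the home team proposes): the away team gets 197 if talks fail, so the home team offers 197 and keeps 803.
Round 4 (the away team proposes): the home team can get 803 next round, worth 0.81 × 803 = 650.43 now; the away team offers that and keeps 349.57.
Round 3 (the home team proposes): the away team can get 349.57 next round, worth 0.81 × 349.57 = 283.1517 now. The home team offers 283.1517 and keeps 1000 − 283.1517 = 716.8483.
Round 2 (the away team proposes): the home team can get 716.8483 next round, worth 0.81 × 716.8483 = 580.647123 now, so the away team offers 580.647123, keeping 419.352877.
Round 1 (the home team proposes): the away team can get 419.352877 next round, worth 0.81 × 419.352877 = 339.67583037 now, so the home team offers 339.67583037, keeping 660.32416963.

339.68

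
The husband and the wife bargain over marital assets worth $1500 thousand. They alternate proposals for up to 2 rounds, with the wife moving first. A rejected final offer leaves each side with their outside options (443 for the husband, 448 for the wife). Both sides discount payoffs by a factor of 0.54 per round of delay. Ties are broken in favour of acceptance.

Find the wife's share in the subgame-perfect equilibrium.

931.92

By backward induction:
Round 2 (the husband proposes): the wife gets 448 if talks fail, so the husband offers 448 and keeps 1052.
Round 1 (the wife proposes): the husband can get 1052 next round, worth 0.54 × 1052 = 568.08 now. The wife offers 568.08 and keeps 1500 − 568.08 = 931.92.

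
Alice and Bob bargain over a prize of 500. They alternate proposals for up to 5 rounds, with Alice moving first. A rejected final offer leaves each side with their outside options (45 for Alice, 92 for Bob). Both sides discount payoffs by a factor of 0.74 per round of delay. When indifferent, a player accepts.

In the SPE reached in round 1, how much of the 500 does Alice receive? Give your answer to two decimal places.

323.53

Round 5 (Alice proposes): Bob gets 92 if talks fail, so Alice offers 92 and keeps 408.
Round 4 (Bob proposes): Alice can get 408 next round, worth 0.74 × 408 = 301.92 now, so Bob offers 301.92, keeping 198.08.
Round 3 (Alice proposes): Bob can get 198.08 next round, worth 0.74 × 198.08 = 146.5792 now, so Alice offers 146.5792, keeping 353.4208.
Round 2 (Bob proposes): Alice can get 353.4208 next round, worth 0.74 × 353.4208 = 261.531392 now, so Bob offers 261.531392, keeping 238.468608.
Round 1 (Alice proposes): Bob can get 238.468608 next round, worth 0.74 × 238.468608 = 176.46676992 now. Alice offers 176.46676992 and keeps 500 − 176.46676992 = 323.53323008.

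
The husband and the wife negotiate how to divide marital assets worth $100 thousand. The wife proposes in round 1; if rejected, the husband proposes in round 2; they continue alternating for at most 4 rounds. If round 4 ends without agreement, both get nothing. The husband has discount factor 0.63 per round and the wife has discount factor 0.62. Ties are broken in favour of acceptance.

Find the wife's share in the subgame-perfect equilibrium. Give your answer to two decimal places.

51.45

Round 4 (the husband proposes): the wife will accept anything ≥ 0, so the husband offers 0 and keeps 100.
Round 3 (the wife proposes): the husband can get 100 next round, worth 0.63 × 100 = 63 now, so the wife offers 63, keeping 37.
Round 2 (the husband proposes): the wife can get 37 next round, worth 0.62 × 37 = 22.94 now; the husband offers that and keeps 77.06.
Round 1 (the wife proposes): the husband can get 77.06 next round, worth 0.63 × 77.06 = 48.5478 now. The wife offers 48.5478 and keeps 100 − 48.5478 = 51.4522.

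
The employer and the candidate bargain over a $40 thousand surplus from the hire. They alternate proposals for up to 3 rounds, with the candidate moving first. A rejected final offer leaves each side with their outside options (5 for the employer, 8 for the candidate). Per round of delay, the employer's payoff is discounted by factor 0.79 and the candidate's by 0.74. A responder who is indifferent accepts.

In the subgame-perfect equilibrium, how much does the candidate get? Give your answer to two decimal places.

28.86

Round 3 (the candidate proposes): the employer gets 5 if talks fail, so the candidate offers 5 and keeps 35.
Round 2 (the employer proposes): the candidate can get 35 next round, worth 0.74 × 35 = 25.9 now. The employer offers 25.9 and keeps 40 − 25.9 = 14.1.
Round 1 (the candidate proposes): the employer can get 14.1 next round, worth 0.79 × 14.1 = 11.139 now. The candidate offers 11.139 and keeps 40 − 11.139 = 28.861.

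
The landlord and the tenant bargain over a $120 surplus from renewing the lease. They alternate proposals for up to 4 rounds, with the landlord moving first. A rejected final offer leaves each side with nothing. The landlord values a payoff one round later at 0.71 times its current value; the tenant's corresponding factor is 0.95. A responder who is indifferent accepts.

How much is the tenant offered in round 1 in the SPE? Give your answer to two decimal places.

109.95

Round 4 (the tenant proposes): the landlord will accept anything ≥ 0, so the tenant offers 0 and keeps 120.
Round 3 (the landlord proposes): the tenant can get 120 next round, worth 0.95 × 120 = 114 now; the landlord offers that and keeps 6.
Round 2 (the tenant proposes): the landlord can get 6 next round, worth 0.71 × 6 = 4.26 now; the tenant offers that and keeps 115.74.
Round 1 (the landlord proposes): the tenant can get 115.74 next round, worth 0.95 × 115.74 = 109.953 now, so the landlord offers 109.953, keeping 10.047.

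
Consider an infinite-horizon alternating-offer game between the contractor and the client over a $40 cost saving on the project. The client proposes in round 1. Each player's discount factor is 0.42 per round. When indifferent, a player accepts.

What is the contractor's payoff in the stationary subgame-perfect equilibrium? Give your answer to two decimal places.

In a stationary SPE each proposer offers the other exactly their discounted continuation value.
If the client keeps x when proposing and the contractor keeps y when proposing, then x = 40 − 0.42y and y = 40 − 0.42x.
Solving: x = 40(1 − 0.42) / (1 − 0.42·0.42) = 23.2 / 0.8236 ≈ 28.1690.
The contractor gets 40 − 28.1690 ≈ 11.8310.

11.83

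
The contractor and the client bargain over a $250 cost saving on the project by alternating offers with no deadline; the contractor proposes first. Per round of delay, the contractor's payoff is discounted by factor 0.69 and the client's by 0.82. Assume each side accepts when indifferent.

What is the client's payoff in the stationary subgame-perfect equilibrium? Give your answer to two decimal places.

146.36

In a stationary SPE each proposer offers the other exactly their discounted continuation value.
If the contractor keeps x when proposing and the client keeps y when proposing, then x = 250 − 0.82y and y = 250 − 0.69x.
Solving: x = 250(1 − 0.82) / (1 − 0.69·0.82) = 45 / 0.4342 ≈ 103.6389.
The client gets 250 − 103.6389 ≈ 146.3611.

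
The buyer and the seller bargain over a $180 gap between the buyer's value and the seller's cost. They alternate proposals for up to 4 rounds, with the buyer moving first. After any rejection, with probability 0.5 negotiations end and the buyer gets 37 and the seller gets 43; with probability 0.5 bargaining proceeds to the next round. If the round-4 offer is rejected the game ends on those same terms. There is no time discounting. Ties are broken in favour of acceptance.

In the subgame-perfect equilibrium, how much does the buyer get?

Round 4 (the seller proposes): the buyer gets 37 if talks fail, so the seller offers 37 and keeps 143.
Round 3 (the buyer proposes): rejecting gives the seller an expected 0.5 × 143 + 0.5 × 43 = 93; the buyer offers that and keeps 87.
Round 2 (the seller proposes): rejecting gives the buyer an expected 0.5 × 87 + 0.5 × 37 = 62, so the seller offers 62, keeping 118.
Round 1 (the buyer proposes): rejecting gives the seller an expected 0.5 × 118 + 0.5 × 43 = 80.5. The buyer offers 80.5 and keeps 180 − 80.5 = 99.5.

99.5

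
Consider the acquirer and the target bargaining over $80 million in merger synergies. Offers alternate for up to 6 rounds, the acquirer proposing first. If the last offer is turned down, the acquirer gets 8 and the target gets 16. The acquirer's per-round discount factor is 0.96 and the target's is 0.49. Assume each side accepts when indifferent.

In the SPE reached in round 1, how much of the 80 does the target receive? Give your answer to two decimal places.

10.11

Round 6 (the target proposes): the acquirer gets 8 if talks fail, so the target offers 8 and keeps 72.
Round 5 (the acquirer proposes): the target can get 72 next round, worth 0.49 × 72 = 35.28 now, so the acquirer offers 35.28, keeping 44.72.
Round 4 (the target proposes): the acquirer can get 44.72 next round, worth 0.96 × 44.72 = 42.9312 now; the target offers that and keeps 37.0688.
Round 3 (the acquirer proposes): the target can get 37.0688 next round, worth 0.49 × 37.0688 = 18.163712 now, so the acquirer offers 18.163712, keeping 61.836288.
Round 2 (the target proposes): the acquirer can get 61.836288 next round, worth 0.96 × 61.836288 = 59.36283648 now; the target offers that and keeps 20.63716352.
Round 1 (the acquirer proposes): the target can get 20.63716352 next round, worth 0.49 × 20.63716352 = 10.1122101248 now. The acquirer offers 10.1122101248 and keeps 80 − 10.1122101248 = 69.8877898752.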